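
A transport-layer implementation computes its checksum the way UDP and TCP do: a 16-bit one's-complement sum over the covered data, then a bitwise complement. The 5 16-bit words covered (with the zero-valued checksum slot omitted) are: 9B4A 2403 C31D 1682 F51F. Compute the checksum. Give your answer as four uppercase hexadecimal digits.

71F2

One's-complement addition (fold any carry out of bit 15 back into bit 0):
  0x9B4A + 0x2403 = 0x0BF4D
  0xBF4D + 0xC31D = 0x1826A → wrap carry → 0x826B
  0x826B + 0x1682 = 0x098ED
  0x98ED + 0xF51F = 0x18E0C → wrap carry → 0x8E0D
One's-complement sum = 0x8E0D.
Checksum = ~0x8E0D & 0xFFFF = 0x71F2.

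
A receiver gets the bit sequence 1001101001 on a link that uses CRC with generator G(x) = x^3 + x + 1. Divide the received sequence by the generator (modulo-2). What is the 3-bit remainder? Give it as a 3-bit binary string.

100

Modulo-2 division of 1001101001 by 1011:
  pos 0: 1001 XOR 1011 = 0010
  pos 2: 1010 XOR 1011 = 0001
  pos 5: 1100 XOR 1011 = 0111
  pos 6: 1111 XOR 1011 = 0100
Remainder = 100 (nonzero — an error is detected).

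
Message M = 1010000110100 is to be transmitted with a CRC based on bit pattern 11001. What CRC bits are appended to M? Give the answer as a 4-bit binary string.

1010

Append 4 zeros: 10100001101000000. Divide by 11001 (XOR where the leading bit is 1):
  pos 0: 10100 XOR 11001 = 01101
  pos 1: 11010 XOR 11001 = 00011
  pos 4: 11011 XOR 11001 = 00010
  pos 7: 10010 XOR 11001 = 01011
  pos 8: 10110 XOR 11001 = 01111
  pos 9: 11110 XOR 11001 = 00111
  pos 11: 11100 XOR 11001 = 00101
Remainder (last 4 bits) = 1010. This is the CRC / FCS.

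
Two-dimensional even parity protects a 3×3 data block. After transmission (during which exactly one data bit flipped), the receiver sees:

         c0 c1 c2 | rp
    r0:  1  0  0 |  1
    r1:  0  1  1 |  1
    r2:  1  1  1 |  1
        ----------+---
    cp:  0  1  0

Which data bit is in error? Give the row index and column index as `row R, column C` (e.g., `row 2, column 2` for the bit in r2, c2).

Recompute each row's even parity and compare to rp:
  r0: data parity 1, sent rp 1 → ok
  r1: data parity 0, sent rp 1 → mismatch
  r2: data parity 1, sent rp 1 → ok
Recompute each column's even parity and compare to cp:
  c0: data parity 0, sent cp 0 → ok
  c1: data parity 0, sent cp 1 → mismatch
  c2: data parity 0, sent cp 0 → ok
Exactly one row (r1) and one column (c1) fail → the flipped bit is at their intersection.

row 1, column 1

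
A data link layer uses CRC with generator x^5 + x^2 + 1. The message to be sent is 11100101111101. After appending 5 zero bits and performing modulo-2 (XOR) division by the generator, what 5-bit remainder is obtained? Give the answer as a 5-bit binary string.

Append 5 zeros: 1110010111110100000. Divide by 100101 (XOR where the leading bit is 1):
  pos 0: 111001 XOR 100101 = 011100
  pos 1: 111000 XOR 100101 = 011101
  pos 2: 111011 XOR 100101 = 011110
  pos 3: 111101 XOR 100101 = 011000
  pos 4: 110001 XOR 100101 = 010100
  pos 5: 101001 XOR 100101 = 001100
  pos 7: 110010 XOR 100101 = 010111
  pos 8: 101111 XOR 100101 = 001010
  pos 10: 101000 XOR 100101 = 001101
  pos 12: 110100 XOR 100101 = 010001
  pos 13: 100010 XOR 100101 = 000111
Remainder (last 5 bits) = 00111. This is the CRC / FCS.

00111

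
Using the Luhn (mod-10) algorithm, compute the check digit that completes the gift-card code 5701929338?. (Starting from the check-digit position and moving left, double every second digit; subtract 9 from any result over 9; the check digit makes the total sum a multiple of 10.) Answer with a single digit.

0

Partial digits right→left: 8 3 3 9 2 9 1 0 7 5
Double every second digit counting from the check-digit position (so the 1st, 3rd, 5th, ... of the partial from the right).
  doubled (with −9 where >9): 7 6 4 2 5 → sum 24
  kept as-is: 3 9 9 0 5 → sum 26
Total = 24 + 26 = 50.
Check digit = (10 − (50 mod 10)) mod 10 = 0.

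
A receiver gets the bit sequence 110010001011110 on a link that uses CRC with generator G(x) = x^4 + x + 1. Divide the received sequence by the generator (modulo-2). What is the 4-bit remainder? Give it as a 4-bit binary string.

Modulo-2 division of 110010001011110 by 10011:
  pos 0: 11001 XOR 10011 = 01010
  pos 1: 10100 XOR 10011 = 00111
  pos 3: 11100 XOR 10011 = 01111
  pos 4: 11111 XOR 10011 = 01100
  pos 5: 11000 XOR 10011 = 01011
  pos 6: 10111 XOR 10011 = 00100
  pos 8: 10011 XOR 10011 = 00000
Remainder = 0010 (nonzero — an error is detected).

0010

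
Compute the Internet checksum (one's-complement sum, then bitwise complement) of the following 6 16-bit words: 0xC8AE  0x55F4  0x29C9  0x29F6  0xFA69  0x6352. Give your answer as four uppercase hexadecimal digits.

One's-complement addition (fold any carry out of bit 15 back into bit 0):
  0xC8AE + 0x55F4 = 0x11EA2 → wrap carry → 0x1EA3
  0x1EA3 + 0x29C9 = 0x0486C
  0x486C + 0x29F6 = 0x07262
  0x7262 + 0xFA69 = 0x16CCB → wrap carry → 0x6CCC
  0x6CCC + 0x6352 = 0x0D01E
One's-complement sum = 0xD01E.
Checksum = ~0xD01E & 0xFFFF = 0x2FE1.

2FE1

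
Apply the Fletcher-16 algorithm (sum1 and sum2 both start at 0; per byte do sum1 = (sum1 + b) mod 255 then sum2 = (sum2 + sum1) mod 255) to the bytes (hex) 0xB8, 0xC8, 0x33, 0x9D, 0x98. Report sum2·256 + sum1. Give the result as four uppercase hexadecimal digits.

Running sums (mod 255):
  after byte 0 (0xB8): sum1=184, sum2=184
  after byte 1 (0xC8): sum1=129, sum2=58
  after byte 2 (0x33): sum1=180, sum2=238
  after byte 3 (0x9D): sum1=82, sum2=65
  after byte 4 (0x98): sum1=234, sum2=44
Checksum = sum2·256 + sum1 = 44·256 + 234 = 11498 = 0x2CEA.

2CEA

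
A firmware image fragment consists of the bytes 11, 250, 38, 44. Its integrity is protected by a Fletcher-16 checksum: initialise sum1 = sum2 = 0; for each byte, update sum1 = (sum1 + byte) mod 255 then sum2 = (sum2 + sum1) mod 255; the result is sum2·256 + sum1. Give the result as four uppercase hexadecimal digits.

9558

Running sums (mod 255):
  after byte 0 (11): sum1=11, sum2=11
  after byte 1 (250): sum1=6, sum2=17
  after byte 2 (38): sum1=44, sum2=61
  after byte 3 (44): sum1=88, sum2=149
Checksum = sum2·256 + sum1 = 149·256 + 88 = 38232 = 0x9558.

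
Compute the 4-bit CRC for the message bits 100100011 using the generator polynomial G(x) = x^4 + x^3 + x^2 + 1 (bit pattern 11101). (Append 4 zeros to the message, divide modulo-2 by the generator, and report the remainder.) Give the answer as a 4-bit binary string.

Append 4 zeros: 1001000110000. Divide by 11101 (XOR where the leading bit is 1):
  pos 0: 10010 XOR 11101 = 01111
  pos 1: 11110 XOR 11101 = 00011
  pos 4: 11011 XOR 11101 = 00110
  pos 6: 11000 XOR 11101 = 00101
  pos 8: 10100 XOR 11101 = 01001
Remainder (last 4 bits) = 1001. This is the CRC / FCS.

1001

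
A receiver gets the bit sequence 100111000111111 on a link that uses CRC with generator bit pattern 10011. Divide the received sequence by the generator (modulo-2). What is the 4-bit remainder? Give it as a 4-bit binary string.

Modulo-2 division of 100111000111111 by 10011:
  pos 0: 10011 XOR 10011 = 00000
  pos 5: 10001 XOR 10011 = 00010
  pos 8: 10111 XOR 10011 = 00100
  pos 10: 10011 XOR 10011 = 00000
Remainder = 0000 (zero — the frame passes the CRC check).

0000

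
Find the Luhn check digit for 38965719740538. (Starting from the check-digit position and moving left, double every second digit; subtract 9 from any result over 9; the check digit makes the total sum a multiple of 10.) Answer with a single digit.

2

Partial digits right→left: 8 3 5 0 4 7 9 1 7 5 6 9 8 3
Double every second digit counting from the check-digit position (so the 1st, 3rd, 5th, ... of the partial from the right).
  doubled (with −9 where >9): 7 1 8 9 5 3 7 → sum 40
  kept as-is: 3 0 7 1 5 9 3 → sum 28
Total = 40 + 28 = 68.
Check digit = (10 − (68 mod 10)) mod 10 = 2.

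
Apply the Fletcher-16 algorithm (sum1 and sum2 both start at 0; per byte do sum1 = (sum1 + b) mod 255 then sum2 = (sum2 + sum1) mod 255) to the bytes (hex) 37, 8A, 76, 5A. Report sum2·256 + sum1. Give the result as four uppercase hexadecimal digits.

C392

Running sums (mod 255):
  after byte 0 (37): sum1=55, sum2=55
  after byte 1 (8A): sum1=193, sum2=248
  after byte 2 (76): sum1=56, sum2=49
  after byte 3 (5A): sum1=146, sum2=195
Checksum = sum2·256 + sum1 = 195·256 + 146 = 50066 = 0xC392.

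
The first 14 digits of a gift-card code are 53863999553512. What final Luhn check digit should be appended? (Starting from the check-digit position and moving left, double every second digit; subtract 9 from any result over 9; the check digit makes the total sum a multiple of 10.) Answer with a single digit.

3

Partial digits right→left: 2 1 5 3 5 5 9 9 9 3 6 8 3 5
Double every second digit counting from the check-digit position (so the 1st, 3rd, 5th, ... of the partial from the right).
  doubled (with −9 where >9): 4 1 1 9 9 3 6 → sum 33
  kept as-is: 1 3 5 9 3 8 5 → sum 34
Total = 33 + 34 = 67.
Check digit = (10 − (67 mod 10)) mod 10 = 3.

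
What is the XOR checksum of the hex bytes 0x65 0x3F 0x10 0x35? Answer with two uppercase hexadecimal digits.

XOR the bytes together:
  start with 0x65
  0x65 ⊕ 0x3F = 0x5A
  0x5A ⊕ 0x10 = 0x4A
  0x4A ⊕ 0x35 = 0x7F

7F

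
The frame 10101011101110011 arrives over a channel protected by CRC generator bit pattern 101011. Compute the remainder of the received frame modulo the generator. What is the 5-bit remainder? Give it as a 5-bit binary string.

00010

Modulo-2 division of 10101011101110011 by 101011:
  pos 0: 101010 XOR 101011 = 000001
  pos 5: 111101 XOR 101011 = 010110
  pos 6: 101101 XOR 101011 = 000110
  pos 9: 110100 XOR 101011 = 011111
  pos 10: 111111 XOR 101011 = 010100
  pos 11: 101001 XOR 101011 = 000010
Remainder = 00010 (nonzero — an error is detected).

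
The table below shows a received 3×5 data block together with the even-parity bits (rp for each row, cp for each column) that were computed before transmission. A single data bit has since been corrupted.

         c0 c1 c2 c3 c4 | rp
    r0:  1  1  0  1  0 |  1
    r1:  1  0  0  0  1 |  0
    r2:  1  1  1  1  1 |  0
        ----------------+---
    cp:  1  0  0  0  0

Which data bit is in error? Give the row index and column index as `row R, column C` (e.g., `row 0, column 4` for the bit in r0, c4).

Recompute each row's even parity and compare to rp:
  r0: data parity 1, sent rp 1 → ok
  r1: data parity 0, sent rp 0 → ok
  r2: data parity 1, sent rp 0 → mismatch
Recompute each column's even parity and compare to cp:
  c0: data parity 1, sent cp 1 → ok
  c1: data parity 0, sent cp 0 → ok
  c2: data parity 1, sent cp 0 → mismatch
  c3: data parity 0, sent cp 0 → ok
  c4: data parity 0, sent cp 0 → ok
Exactly one row (r2) and one column (c2) fail → the flipped bit is at their intersection.

row 2, column 2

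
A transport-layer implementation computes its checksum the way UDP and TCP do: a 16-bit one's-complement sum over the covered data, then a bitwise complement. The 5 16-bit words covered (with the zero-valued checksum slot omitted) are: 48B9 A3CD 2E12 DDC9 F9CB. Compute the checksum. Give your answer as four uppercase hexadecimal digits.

One's-complement addition (fold any carry out of bit 15 back into bit 0):
  0x48B9 + 0xA3CD = 0x0EC86
  0xEC86 + 0x2E12 = 0x11A98 → wrap carry → 0x1A99
  0x1A99 + 0xDDC9 = 0x0F862
  0xF862 + 0xF9CB = 0x1F22D → wrap carry → 0xF22E
One's-complement sum = 0xF22E.
Checksum = ~0xF22E & 0xFFFF = 0x0DD1.

0DD1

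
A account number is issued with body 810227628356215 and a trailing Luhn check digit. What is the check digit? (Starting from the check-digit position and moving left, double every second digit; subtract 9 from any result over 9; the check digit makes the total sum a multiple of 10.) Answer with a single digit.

1

Partial digits right→left: 5 1 2 6 5 3 8 2 6 7 2 2 0 1 8
Double every second digit counting from the check-digit position (so the 1st, 3rd, 5th, ... of the partial from the right).
  doubled (with −9 where >9): 1 4 1 7 3 4 0 7 → sum 27
  kept as-is: 1 6 3 2 7 2 1 → sum 22
Total = 27 + 22 = 49.
Check digit = (10 − (49 mod 10)) mod 10 = 1.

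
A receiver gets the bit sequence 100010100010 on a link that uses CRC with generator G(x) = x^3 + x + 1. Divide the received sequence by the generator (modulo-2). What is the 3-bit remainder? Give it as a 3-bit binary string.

Modulo-2 division of 100010100010 by 1011:
  pos 0: 1000 XOR 1011 = 0011
  pos 2: 1110 XOR 1011 = 0101
  pos 3: 1011 XOR 1011 = 0000
Remainder = 010 (nonzero — an error is detected).

010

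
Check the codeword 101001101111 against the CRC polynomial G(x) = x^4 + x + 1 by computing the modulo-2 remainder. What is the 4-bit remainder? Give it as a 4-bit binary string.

Modulo-2 division of 101001101111 by 10011:
  pos 0: 10100 XOR 10011 = 00111
  pos 2: 11111 XOR 10011 = 01100
  pos 3: 11000 XOR 10011 = 01011
  pos 4: 10111 XOR 10011 = 00100
  pos 6: 10011 XOR 10011 = 00000
Remainder = 0001 (nonzero — an error is detected).

0001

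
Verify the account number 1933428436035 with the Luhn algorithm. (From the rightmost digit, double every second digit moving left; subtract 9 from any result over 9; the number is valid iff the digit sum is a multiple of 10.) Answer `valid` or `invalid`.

valid

From the right, keep odd positions and double even positions (subtract 9 from any doubled value over 9):
  doubled (positions 2,4,...): 6 3 8 4 6 9 → sum 36
  kept (positions 1,3,...): 5 0 3 8 4 3 1 → sum 24
Total = 60.
60 mod 10 = 0, so the number is valid.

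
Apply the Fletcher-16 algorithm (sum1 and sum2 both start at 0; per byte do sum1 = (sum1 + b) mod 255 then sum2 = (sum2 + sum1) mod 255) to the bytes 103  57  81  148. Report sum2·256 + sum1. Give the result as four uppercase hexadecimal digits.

Running sums (mod 255):
  after byte 0 (103): sum1=103, sum2=103
  after byte 1 (57): sum1=160, sum2=8
  after byte 2 (81): sum1=241, sum2=249
  after byte 3 (148): sum1=134, sum2=128
Checksum = sum2·256 + sum1 = 128·256 + 134 = 32902 = 0x8086.

8086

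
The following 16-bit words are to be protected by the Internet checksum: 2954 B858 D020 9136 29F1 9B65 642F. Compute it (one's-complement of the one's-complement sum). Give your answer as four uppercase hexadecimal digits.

9375

One's-complement addition (fold any carry out of bit 15 back into bit 0):
  0x2954 + 0xB858 = 0x0E1AC
  0xE1AC + 0xD020 = 0x1B1CC → wrap carry → 0xB1CD
  0xB1CD + 0x9136 = 0x14303 → wrap carry → 0x4304
  0x4304 + 0x29F1 = 0x06CF5
  0x6CF5 + 0x9B65 = 0x1085A → wrap carry → 0x085B
  0x085B + 0x642F = 0x06C8A
One's-complement sum = 0x6C8A.
Checksum = ~0x6C8A & 0xFFFF = 0x9375.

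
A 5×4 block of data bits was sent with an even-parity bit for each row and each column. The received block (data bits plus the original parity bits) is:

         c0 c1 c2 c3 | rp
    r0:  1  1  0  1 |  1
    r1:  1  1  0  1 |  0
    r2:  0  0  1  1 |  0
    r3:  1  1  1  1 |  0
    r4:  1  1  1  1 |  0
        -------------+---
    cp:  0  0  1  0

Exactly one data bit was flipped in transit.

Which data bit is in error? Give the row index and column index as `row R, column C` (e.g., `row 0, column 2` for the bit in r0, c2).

Recompute each row's even parity and compare to rp:
  r0: data parity 1, sent rp 1 → ok
  r1: data parity 1, sent rp 0 → mismatch
  r2: data parity 0, sent rp 0 → ok
  r3: data parity 0, sent rp 0 → ok
  r4: data parity 0, sent rp 0 → ok
Recompute each column's even parity and compare to cp:
  c0: data parity 0, sent cp 0 → ok
  c1: data parity 0, sent cp 0 → ok
  c2: data parity 1, sent cp 1 → ok
  c3: data parity 1, sent cp 0 → mismatch
Exactly one row (r1) and one column (c3) fail → the flipped bit is at their intersection.

row 1, column 3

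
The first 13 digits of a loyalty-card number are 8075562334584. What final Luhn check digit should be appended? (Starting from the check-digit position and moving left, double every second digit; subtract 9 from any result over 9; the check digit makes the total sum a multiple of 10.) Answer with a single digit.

2

Partial digits right→left: 4 8 5 4 3 3 2 6 5 5 7 0 8
Double every second digit counting from the check-digit position (so the 1st, 3rd, 5th, ... of the partial from the right).
  doubled (with −9 where >9): 8 1 6 4 1 5 7 → sum 32
  kept as-is: 8 4 3 6 5 0 → sum 26
Total = 32 + 26 = 58.
Check digit = (10 − (58 mod 10)) mod 10 = 2.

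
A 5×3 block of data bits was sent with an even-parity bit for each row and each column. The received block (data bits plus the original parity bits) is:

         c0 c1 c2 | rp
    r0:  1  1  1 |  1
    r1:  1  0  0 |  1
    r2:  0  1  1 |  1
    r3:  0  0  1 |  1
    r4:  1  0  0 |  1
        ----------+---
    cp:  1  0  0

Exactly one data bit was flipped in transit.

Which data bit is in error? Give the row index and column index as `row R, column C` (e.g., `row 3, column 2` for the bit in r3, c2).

Recompute each row's even parity and compare to rp:
  r0: data parity 1, sent rp 1 → ok
  r1: data parity 1, sent rp 1 → ok
  r2: data parity 0, sent rp 1 → mismatch
  r3: data parity 1, sent rp 1 → ok
  r4: data parity 1, sent rp 1 → ok
Recompute each column's even parity and compare to cp:
  c0: data parity 1, sent cp 1 → ok
  c1: data parity 0, sent cp 0 → ok
  c2: data parity 1, sent cp 0 → mismatch
Exactly one row (r2) and one column (c2) fail → the flipped bit is at their intersection.

row 2, column 2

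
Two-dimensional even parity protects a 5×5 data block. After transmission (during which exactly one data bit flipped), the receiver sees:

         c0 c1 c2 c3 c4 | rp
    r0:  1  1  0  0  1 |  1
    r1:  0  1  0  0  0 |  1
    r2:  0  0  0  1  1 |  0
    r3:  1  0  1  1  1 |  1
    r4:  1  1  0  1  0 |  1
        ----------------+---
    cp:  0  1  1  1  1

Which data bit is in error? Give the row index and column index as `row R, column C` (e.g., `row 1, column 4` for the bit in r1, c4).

Recompute each row's even parity and compare to rp:
  r0: data parity 1, sent rp 1 → ok
  r1: data parity 1, sent rp 1 → ok
  r2: data parity 0, sent rp 0 → ok
  r3: data parity 0, sent rp 1 → mismatch
  r4: data parity 1, sent rp 1 → ok
Recompute each column's even parity and compare to cp:
  c0: data parity 1, sent cp 0 → mismatch
  c1: data parity 1, sent cp 1 → ok
  c2: data parity 1, sent cp 1 → ok
  c3: data parity 1, sent cp 1 → ok
  c4: data parity 1, sent cp 1 → ok
Exactly one row (r3) and one column (c0) fail → the flipped bit is at their intersection.

row 3, column 0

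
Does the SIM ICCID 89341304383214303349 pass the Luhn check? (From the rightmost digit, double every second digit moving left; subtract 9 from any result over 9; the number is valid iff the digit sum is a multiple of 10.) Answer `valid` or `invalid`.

From the right, keep odd positions and double even positions (subtract 9 from any doubled value over 9):
  doubled (positions 2,4,...): 8 6 6 2 6 6 0 2 6 7 → sum 49
  kept (positions 1,3,...): 9 3 0 4 2 8 4 3 4 9 → sum 46
Total = 95.
95 mod 10 = 5, so the number is invalid.

invalid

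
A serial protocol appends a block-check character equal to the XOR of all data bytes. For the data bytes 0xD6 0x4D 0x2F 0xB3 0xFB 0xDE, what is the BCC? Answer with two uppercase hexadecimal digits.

XOR the bytes together:
  start with 0xD6
  0xD6 ⊕ 0x4D = 0x9B
  0x9B ⊕ 0x2F = 0xB4
  0xB4 ⊕ 0xB3 = 0x07
  0x07 ⊕ 0xFB = 0xFC
  0xFC ⊕ 0xDE = 0x22

22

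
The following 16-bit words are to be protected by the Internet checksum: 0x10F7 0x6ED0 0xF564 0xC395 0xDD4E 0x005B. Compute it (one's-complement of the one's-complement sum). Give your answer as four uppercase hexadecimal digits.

E993

One's-complement addition (fold any carry out of bit 15 back into bit 0):
  0x10F7 + 0x6ED0 = 0x07FC7
  0x7FC7 + 0xF564 = 0x1752B → wrap carry → 0x752C
  0x752C + 0xC395 = 0x138C1 → wrap carry → 0x38C2
  0x38C2 + 0xDD4E = 0x11610 → wrap carry → 0x1611
  0x1611 + 0x005B = 0x0166C
One's-complement sum = 0x166C.
Checksum = ~0x166C & 0xFFFF = 0xE993.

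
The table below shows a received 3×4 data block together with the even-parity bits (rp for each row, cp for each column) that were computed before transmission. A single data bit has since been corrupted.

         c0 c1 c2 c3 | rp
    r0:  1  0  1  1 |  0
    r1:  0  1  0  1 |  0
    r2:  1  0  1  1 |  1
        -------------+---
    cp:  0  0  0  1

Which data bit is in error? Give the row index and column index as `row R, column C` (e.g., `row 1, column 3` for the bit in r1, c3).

row 0, column 1

Recompute each row's even parity and compare to rp:
  r0: data parity 1, sent rp 0 → mismatch
  r1: data parity 0, sent rp 0 → ok
  r2: data parity 1, sent rp 1 → ok
Recompute each column's even parity and compare to cp:
  c0: data parity 0, sent cp 0 → ok
  c1: data parity 1, sent cp 0 → mismatch
  c2: data parity 0, sent cp 0 → ok
  c3: data parity 1, sent cp 1 → ok
Exactly one row (r0) and one column (c1) fail → the flipped bit is at their intersection.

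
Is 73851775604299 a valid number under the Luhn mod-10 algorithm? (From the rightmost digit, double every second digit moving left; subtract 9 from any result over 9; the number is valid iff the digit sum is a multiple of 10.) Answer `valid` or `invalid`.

valid

From the right, keep odd positions and double even positions (subtract 9 from any doubled value over 9):
  doubled (positions 2,4,...): 9 8 3 5 2 7 5 → sum 39
  kept (positions 1,3,...): 9 2 0 5 7 5 3 → sum 31
Total = 70.
70 mod 10 = 0, so the number is valid.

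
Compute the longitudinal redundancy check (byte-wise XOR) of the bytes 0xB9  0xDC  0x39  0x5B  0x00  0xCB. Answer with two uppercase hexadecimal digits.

CC

XOR the bytes together:
  start with 0xB9
  0xB9 ⊕ 0xDC = 0x65
  0x65 ⊕ 0x39 = 0x5C
  0x5C ⊕ 0x5B = 0x07
  0x07 ⊕ 0x00 = 0x07
  0x07 ⊕ 0xCB = 0xCC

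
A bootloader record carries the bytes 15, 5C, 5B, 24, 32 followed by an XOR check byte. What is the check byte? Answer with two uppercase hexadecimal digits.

04

XOR the bytes together:
  start with 0x15
  0x15 ⊕ 0x5C = 0x49
  0x49 ⊕ 0x5B = 0x12
  0x12 ⊕ 0x24 = 0x36
  0x36 ⊕ 0x32 = 0x04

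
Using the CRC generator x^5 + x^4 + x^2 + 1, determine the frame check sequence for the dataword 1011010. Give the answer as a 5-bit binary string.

Append 5 zeros: 101101000000. Divide by 110101 (XOR where the leading bit is 1):
  pos 0: 101101 XOR 110101 = 011000
  pos 1: 110000 XOR 110101 = 000101
  pos 4: 101000 XOR 110101 = 011101
  pos 5: 111010 XOR 110101 = 001111
Remainder (last 5 bits) = 11110. This is the CRC / FCS.

11110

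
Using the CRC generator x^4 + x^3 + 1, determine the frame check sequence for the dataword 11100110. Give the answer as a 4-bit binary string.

0110

Append 4 zeros: 111001100000. Divide by 11001 (XOR where the leading bit is 1):
  pos 0: 11100 XOR 11001 = 00101
  pos 2: 10111 XOR 11001 = 01110
  pos 3: 11100 XOR 11001 = 00101
  pos 5: 10100 XOR 11001 = 01101
  pos 6: 11010 XOR 11001 = 00011
Remainder (last 4 bits) = 0110. This is the CRC / FCS.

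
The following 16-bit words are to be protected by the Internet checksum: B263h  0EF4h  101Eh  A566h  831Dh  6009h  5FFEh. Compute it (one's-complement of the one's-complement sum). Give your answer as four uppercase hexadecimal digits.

One's-complement addition (fold any carry out of bit 15 back into bit 0):
  0xB263 + 0x0EF4 = 0x0C157
  0xC157 + 0x101E = 0x0D175
  0xD175 + 0xA566 = 0x176DB → wrap carry → 0x76DC
  0x76DC + 0x831D = 0x0F9F9
  0xF9F9 + 0x6009 = 0x15A02 → wrap carry → 0x5A03
  0x5A03 + 0x5FFE = 0x0BA01
One's-complement sum = 0xBA01.
Checksum = ~0xBA01 & 0xFFFF = 0x45FE.

45FE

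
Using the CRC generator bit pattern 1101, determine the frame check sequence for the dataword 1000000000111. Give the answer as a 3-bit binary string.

Append 3 zeros: 1000000000111000. Divide by 1101 (XOR where the leading bit is 1):
  pos 0: 1000 XOR 1101 = 0101
  pos 1: 1010 XOR 1101 = 0111
  pos 2: 1110 XOR 1101 = 0011
  pos 4: 1100 XOR 1101 = 0001
  pos 7: 1001 XOR 1101 = 0100
  pos 8: 1001 XOR 1101 = 0100
  pos 9: 1001 XOR 1101 = 0100
  pos 10: 1000 XOR 1101 = 0101
  pos 11: 1010 XOR 1101 = 0111
  pos 12: 1110 XOR 1101 = 0011
Remainder (last 3 bits) = 011. This is the CRC / FCS.

011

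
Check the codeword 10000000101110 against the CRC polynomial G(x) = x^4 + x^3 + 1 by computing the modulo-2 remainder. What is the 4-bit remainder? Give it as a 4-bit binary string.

0011

Modulo-2 division of 10000000101110 by 11001:
  pos 0: 10000 XOR 11001 = 01001
  pos 1: 10010 XOR 11001 = 01011
  pos 2: 10110 XOR 11001 = 01111
  pos 3: 11110 XOR 11001 = 00111
  pos 5: 11110 XOR 11001 = 00111
  pos 7: 11111 XOR 11001 = 00110
  pos 9: 11010 XOR 11001 = 00011
Remainder = 0011 (nonzero — an error is detected).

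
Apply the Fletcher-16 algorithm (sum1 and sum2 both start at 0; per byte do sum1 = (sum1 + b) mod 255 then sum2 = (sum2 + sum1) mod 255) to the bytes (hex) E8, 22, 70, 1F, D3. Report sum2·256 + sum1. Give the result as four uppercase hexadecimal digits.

786E

Running sums (mod 255):
  after byte 0 (E8): sum1=232, sum2=232
  after byte 1 (22): sum1=11, sum2=243
  after byte 2 (70): sum1=123, sum2=111
  after byte 3 (1F): sum1=154, sum2=10
  after byte 4 (D3): sum1=110, sum2=120
Checksum = sum2·256 + sum1 = 120·256 + 110 = 30830 = 0x786E.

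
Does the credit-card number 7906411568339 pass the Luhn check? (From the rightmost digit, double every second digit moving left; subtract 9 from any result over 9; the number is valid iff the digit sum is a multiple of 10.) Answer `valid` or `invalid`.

From the right, keep odd positions and double even positions (subtract 9 from any doubled value over 9):
  doubled (positions 2,4,...): 6 7 1 2 3 9 → sum 28
  kept (positions 1,3,...): 9 3 6 1 4 0 7 → sum 30
Total = 58.
58 mod 10 = 8, so the number is invalid.

invalid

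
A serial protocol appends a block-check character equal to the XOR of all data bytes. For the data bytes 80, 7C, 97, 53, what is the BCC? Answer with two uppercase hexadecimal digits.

38

XOR the bytes together:
  start with 0x80
  0x80 ⊕ 0x7C = 0xFC
  0xFC ⊕ 0x97 = 0x6B
  0x6B ⊕ 0x53 = 0x38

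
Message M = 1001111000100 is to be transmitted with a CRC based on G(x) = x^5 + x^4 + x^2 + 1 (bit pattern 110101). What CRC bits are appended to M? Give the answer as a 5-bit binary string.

Append 5 zeros: 100111100010000000. Divide by 110101 (XOR where the leading bit is 1):
  pos 0: 100111 XOR 110101 = 010010
  pos 1: 100101 XOR 110101 = 010000
  pos 2: 100000 XOR 110101 = 010101
  pos 3: 101010 XOR 110101 = 011111
  pos 4: 111110 XOR 110101 = 001011
  pos 6: 101110 XOR 110101 = 011011
  pos 7: 110110 XOR 110101 = 000011
  pos 11: 110000 XOR 110101 = 000101
Remainder (last 5 bits) = 01010. This is the CRC / FCS.

01010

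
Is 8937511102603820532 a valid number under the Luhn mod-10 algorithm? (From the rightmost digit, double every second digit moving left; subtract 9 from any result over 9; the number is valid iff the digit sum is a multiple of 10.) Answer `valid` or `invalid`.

From the right, keep odd positions and double even positions (subtract 9 from any doubled value over 9):
  doubled (positions 2,4,...): 6 0 7 0 4 2 2 5 9 → sum 35
  kept (positions 1,3,...): 2 5 2 3 6 0 1 5 3 8 → sum 35
Total = 70.
70 mod 10 = 0, so the number is valid.

valid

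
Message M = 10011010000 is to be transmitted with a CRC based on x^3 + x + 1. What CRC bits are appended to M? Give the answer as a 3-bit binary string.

011

Append 3 zeros: 10011010000000. Divide by 1011 (XOR where the leading bit is 1):
  pos 0: 1001 XOR 1011 = 0010
  pos 2: 1010 XOR 1011 = 0001
  pos 5: 1100 XOR 1011 = 0111
  pos 6: 1110 XOR 1011 = 0101
  pos 7: 1010 XOR 1011 = 0001
  pos 10: 1000 XOR 1011 = 0011
Remainder (last 3 bits) = 011. This is the CRC / FCS.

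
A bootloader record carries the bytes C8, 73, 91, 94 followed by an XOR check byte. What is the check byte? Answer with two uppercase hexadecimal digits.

XOR the bytes together:
  start with 0xC8
  0xC8 ⊕ 0x73 = 0xBB
  0xBB ⊕ 0x91 = 0x2A
  0x2A ⊕ 0x94 = 0xBE

BE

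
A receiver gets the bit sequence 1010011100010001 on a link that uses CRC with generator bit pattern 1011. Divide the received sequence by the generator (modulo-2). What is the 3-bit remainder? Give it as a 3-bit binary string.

101

Modulo-2 division of 1010011100010001 by 1011:
  pos 0: 1010 XOR 1011 = 0001
  pos 3: 1011 XOR 1011 = 0000
  pos 7: 1000 XOR 1011 = 0011
  pos 9: 1110 XOR 1011 = 0101
  pos 10: 1010 XOR 1011 = 0001
Remainder = 101 (nonzero — an error is detected).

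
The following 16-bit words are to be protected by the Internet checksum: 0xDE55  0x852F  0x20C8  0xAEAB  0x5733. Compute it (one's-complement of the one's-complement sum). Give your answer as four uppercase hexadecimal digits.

75D3

One's-complement addition (fold any carry out of bit 15 back into bit 0):
  0xDE55 + 0x852F = 0x16384 → wrap carry → 0x6385
  0x6385 + 0x20C8 = 0x0844D
  0x844D + 0xAEAB = 0x132F8 → wrap carry → 0x32F9
  0x32F9 + 0x5733 = 0x08A2C
One's-complement sum = 0x8A2C.
Checksum = ~0x8A2C & 0xFFFF = 0x75D3.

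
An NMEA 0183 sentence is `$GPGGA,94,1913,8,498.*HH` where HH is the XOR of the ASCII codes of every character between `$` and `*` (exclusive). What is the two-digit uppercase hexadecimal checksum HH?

XOR the ASCII codes of the payload characters:
  'G' = 0x47 → acc = 0x47
  'P' = 0x50 → acc = 0x17
  'G' = 0x47 → acc = 0x50
  'G' = 0x47 → acc = 0x17
  'A' = 0x41 → acc = 0x56
  ',' = 0x2C → acc = 0x7A
  '9' = 0x39 → acc = 0x43
  '4' = 0x34 → acc = 0x77
  ',' = 0x2C → acc = 0x5B
  '1' = 0x31 → acc = 0x6A
  '9' = 0x39 → acc = 0x53
  '1' = 0x31 → acc = 0x62
  '3' = 0x33 → acc = 0x51
  ',' = 0x2C → acc = 0x7D
  '8' = 0x38 → acc = 0x45
  ',' = 0x2C → acc = 0x69
  '4' = 0x34 → acc = 0x5D
  '9' = 0x39 → acc = 0x64
  '8' = 0x38 → acc = 0x5C
  '.' = 0x2E → acc = 0x72
Checksum = 0x72.

72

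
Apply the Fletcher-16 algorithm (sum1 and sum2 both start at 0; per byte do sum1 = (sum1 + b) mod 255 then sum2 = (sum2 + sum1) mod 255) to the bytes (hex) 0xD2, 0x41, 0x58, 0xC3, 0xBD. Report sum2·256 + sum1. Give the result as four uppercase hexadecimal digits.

71ED

Running sums (mod 255):
  after byte 0 (0xD2): sum1=210, sum2=210
  after byte 1 (0x41): sum1=20, sum2=230
  after byte 2 (0x58): sum1=108, sum2=83
  after byte 3 (0xC3): sum1=48, sum2=131
  after byte 4 (0xBD): sum1=237, sum2=113
Checksum = sum2·256 + sum1 = 113·256 + 237 = 29165 = 0x71ED.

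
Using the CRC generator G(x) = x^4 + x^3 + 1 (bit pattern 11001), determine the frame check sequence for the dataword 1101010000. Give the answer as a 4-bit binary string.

0001

Append 4 zeros: 11010100000000. Divide by 11001 (XOR where the leading bit is 1):
  pos 0: 11010 XOR 11001 = 00011
  pos 3: 11100 XOR 11001 = 00101
  pos 5: 10100 XOR 11001 = 01101
  pos 6: 11010 XOR 11001 = 00011
  pos 9: 11000 XOR 11001 = 00001
Remainder (last 4 bits) = 0001. This is the CRC / FCS.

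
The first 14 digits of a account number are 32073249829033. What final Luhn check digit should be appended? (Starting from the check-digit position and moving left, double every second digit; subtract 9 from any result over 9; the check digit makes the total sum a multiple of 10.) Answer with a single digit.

Partial digits right→left: 3 3 0 9 2 8 9 4 2 3 7 0 2 3
Double every second digit counting from the check-digit position (so the 1st, 3rd, 5th, ... of the partial from the right).
  doubled (with −9 where >9): 6 0 4 9 4 5 4 → sum 32
  kept as-is: 3 9 8 4 3 0 3 → sum 30
Total = 32 + 30 = 62.
Check digit = (10 − (62 mod 10)) mod 10 = 8.

8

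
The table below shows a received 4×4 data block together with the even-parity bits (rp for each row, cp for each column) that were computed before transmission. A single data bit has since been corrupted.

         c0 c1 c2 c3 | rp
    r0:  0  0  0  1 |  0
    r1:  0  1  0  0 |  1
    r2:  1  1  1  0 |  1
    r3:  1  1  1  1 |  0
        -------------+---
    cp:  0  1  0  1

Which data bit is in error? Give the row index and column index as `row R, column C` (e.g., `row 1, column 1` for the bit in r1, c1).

row 0, column 3

Recompute each row's even parity and compare to rp:
  r0: data parity 1, sent rp 0 → mismatch
  r1: data parity 1, sent rp 1 → ok
  r2: data parity 1, sent rp 1 → ok
  r3: data parity 0, sent rp 0 → ok
Recompute each column's even parity and compare to cp:
  c0: data parity 0, sent cp 0 → ok
  c1: data parity 1, sent cp 1 → ok
  c2: data parity 0, sent cp 0 → ok
  c3: data parity 0, sent cp 1 → mismatch
Exactly one row (r0) and one column (c3) fail → the flipped bit is at their intersection.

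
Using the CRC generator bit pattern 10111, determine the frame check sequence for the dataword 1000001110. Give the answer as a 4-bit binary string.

1111

Append 4 zeros: 10000011100000. Divide by 10111 (XOR where the leading bit is 1):
  pos 0: 10000 XOR 10111 = 00111
  pos 2: 11101 XOR 10111 = 01010
  pos 3: 10101 XOR 10111 = 00010
  pos 6: 10100 XOR 10111 = 00011
  pos 9: 11000 XOR 10111 = 01111
Remainder (last 4 bits) = 1111. This is the CRC / FCS.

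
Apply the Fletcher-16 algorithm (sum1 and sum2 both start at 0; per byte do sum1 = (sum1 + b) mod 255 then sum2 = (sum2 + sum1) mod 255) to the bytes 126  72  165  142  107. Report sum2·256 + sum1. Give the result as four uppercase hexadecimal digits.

1366

Running sums (mod 255):
  after byte 0 (126): sum1=126, sum2=126
  after byte 1 (72): sum1=198, sum2=69
  after byte 2 (165): sum1=108, sum2=177
  after byte 3 (142): sum1=250, sum2=172
  after byte 4 (107): sum1=102, sum2=19
Checksum = sum2·256 + sum1 = 19·256 + 102 = 4966 = 0x1366.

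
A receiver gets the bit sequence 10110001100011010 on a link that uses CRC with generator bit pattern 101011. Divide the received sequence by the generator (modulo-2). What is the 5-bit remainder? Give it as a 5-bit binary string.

Modulo-2 division of 10110001100011010 by 101011:
  pos 0: 101100 XOR 101011 = 000111
  pos 3: 111011 XOR 101011 = 010000
  pos 4: 100000 XOR 101011 = 001011
  pos 6: 101100 XOR 101011 = 000111
  pos 9: 111110 XOR 101011 = 010101
  pos 10: 101011 XOR 101011 = 000000
Remainder = 00000 (zero — the frame passes the CRC check).

00000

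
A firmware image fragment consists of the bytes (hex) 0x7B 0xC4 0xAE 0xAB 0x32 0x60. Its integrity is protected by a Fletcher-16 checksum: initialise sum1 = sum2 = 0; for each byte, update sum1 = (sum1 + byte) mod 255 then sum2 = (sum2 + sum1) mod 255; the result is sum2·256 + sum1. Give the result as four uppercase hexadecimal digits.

3F2D

Running sums (mod 255):
  after byte 0 (0x7B): sum1=123, sum2=123
  after byte 1 (0xC4): sum1=64, sum2=187
  after byte 2 (0xAE): sum1=238, sum2=170
  after byte 3 (0xAB): sum1=154, sum2=69
  after byte 4 (0x32): sum1=204, sum2=18
  after byte 5 (0x60): sum1=45, sum2=63
Checksum = sum2·256 + sum1 = 63·256 + 45 = 16173 = 0x3F2D.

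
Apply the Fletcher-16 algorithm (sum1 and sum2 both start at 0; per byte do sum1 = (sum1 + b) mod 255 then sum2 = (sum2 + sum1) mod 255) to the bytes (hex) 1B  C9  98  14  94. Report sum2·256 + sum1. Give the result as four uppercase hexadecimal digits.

Running sums (mod 255):
  after byte 0 (1B): sum1=27, sum2=27
  after byte 1 (C9): sum1=228, sum2=0
  after byte 2 (98): sum1=125, sum2=125
  after byte 3 (14): sum1=145, sum2=15
  after byte 4 (94): sum1=38, sum2=53
Checksum = sum2·256 + sum1 = 53·256 + 38 = 13606 = 0x3526.

3526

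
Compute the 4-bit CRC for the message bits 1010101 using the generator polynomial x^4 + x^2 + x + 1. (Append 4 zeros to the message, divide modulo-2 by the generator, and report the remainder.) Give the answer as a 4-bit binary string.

Append 4 zeros: 10101010000. Divide by 10111 (XOR where the leading bit is 1):
  pos 0: 10101 XOR 10111 = 00010
  pos 3: 10010 XOR 10111 = 00101
  pos 5: 10100 XOR 10111 = 00011
Remainder (last 4 bits) = 0110. This is the CRC / FCS.

0110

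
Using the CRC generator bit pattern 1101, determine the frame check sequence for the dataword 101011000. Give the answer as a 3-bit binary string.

100

Append 3 zeros: 101011000000. Divide by 1101 (XOR where the leading bit is 1):
  pos 0: 1010 XOR 1101 = 0111
  pos 1: 1111 XOR 1101 = 0010
  pos 3: 1010 XOR 1101 = 0111
  pos 4: 1110 XOR 1101 = 0011
  pos 6: 1100 XOR 1101 = 0001
Remainder (last 3 bits) = 100. This is the CRC / FCS.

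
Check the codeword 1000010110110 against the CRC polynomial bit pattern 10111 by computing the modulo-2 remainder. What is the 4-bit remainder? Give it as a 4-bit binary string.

0000

Modulo-2 division of 1000010110110 by 10111:
  pos 0: 10000 XOR 10111 = 00111
  pos 2: 11110 XOR 10111 = 01001
  pos 3: 10011 XOR 10111 = 00100
  pos 5: 10010 XOR 10111 = 00101
  pos 7: 10111 XOR 10111 = 00000
Remainder = 0000 (zero — the frame passes the CRC check).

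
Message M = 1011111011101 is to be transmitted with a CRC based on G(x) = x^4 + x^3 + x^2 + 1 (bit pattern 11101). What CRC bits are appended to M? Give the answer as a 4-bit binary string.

1001

Append 4 zeros: 10111110111010000. Divide by 11101 (XOR where the leading bit is 1):
  pos 0: 10111 XOR 11101 = 01010
  pos 1: 10101 XOR 11101 = 01000
  pos 2: 10001 XOR 11101 = 01100
  pos 3: 11000 XOR 11101 = 00101
  pos 5: 10111 XOR 11101 = 01010
  pos 6: 10101 XOR 11101 = 01000
  pos 7: 10000 XOR 11101 = 01101
  pos 8: 11011 XOR 11101 = 00110
  pos 10: 11000 XOR 11101 = 00101
  pos 12: 10100 XOR 11101 = 01001
Remainder (last 4 bits) = 1001. This is the CRC / FCS.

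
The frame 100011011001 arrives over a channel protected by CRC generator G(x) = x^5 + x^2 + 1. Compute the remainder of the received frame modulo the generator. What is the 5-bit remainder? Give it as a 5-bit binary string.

00000

Modulo-2 division of 100011011001 by 100101:
  pos 0: 100011 XOR 100101 = 000110
  pos 3: 110011 XOR 100101 = 010110
  pos 4: 101100 XOR 100101 = 001001
  pos 6: 100101 XOR 100101 = 000000
Remainder = 00000 (zero — the frame passes the CRC check).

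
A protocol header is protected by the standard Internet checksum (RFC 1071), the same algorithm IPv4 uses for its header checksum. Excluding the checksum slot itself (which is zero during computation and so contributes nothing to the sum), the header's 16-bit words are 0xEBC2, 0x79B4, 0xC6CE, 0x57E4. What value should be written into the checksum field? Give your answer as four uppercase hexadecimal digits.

7BD5

One's-complement addition (fold any carry out of bit 15 back into bit 0):
  0xEBC2 + 0x79B4 = 0x16576 → wrap carry → 0x6577
  0x6577 + 0xC6CE = 0x12C45 → wrap carry → 0x2C46
  0x2C46 + 0x57E4 = 0x0842A
One's-complement sum = 0x842A.
Checksum = ~0x842A & 0xFFFF = 0x7BD5.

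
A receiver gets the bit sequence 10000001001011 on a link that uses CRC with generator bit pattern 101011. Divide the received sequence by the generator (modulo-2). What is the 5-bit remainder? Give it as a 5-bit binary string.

00010

Modulo-2 division of 10000001001011 by 101011:
  pos 0: 100000 XOR 101011 = 001011
  pos 2: 101101 XOR 101011 = 000110
  pos 5: 110001 XOR 101011 = 011010
  pos 6: 110100 XOR 101011 = 011111
  pos 7: 111111 XOR 101011 = 010100
  pos 8: 101001 XOR 101011 = 000010
Remainder = 00010 (nonzero — an error is detected).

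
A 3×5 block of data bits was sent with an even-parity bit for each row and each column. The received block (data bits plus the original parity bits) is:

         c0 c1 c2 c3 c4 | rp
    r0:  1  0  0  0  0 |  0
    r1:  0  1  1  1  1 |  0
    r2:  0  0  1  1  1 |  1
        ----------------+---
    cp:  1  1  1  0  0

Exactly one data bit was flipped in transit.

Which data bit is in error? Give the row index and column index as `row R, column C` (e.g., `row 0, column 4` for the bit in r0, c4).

Recompute each row's even parity and compare to rp:
  r0: data parity 1, sent rp 0 → mismatch
  r1: data parity 0, sent rp 0 → ok
  r2: data parity 1, sent rp 1 → ok
Recompute each column's even parity and compare to cp:
  c0: data parity 1, sent cp 1 → ok
  c1: data parity 1, sent cp 1 → ok
  c2: data parity 0, sent cp 1 → mismatch
  c3: data parity 0, sent cp 0 → ok
  c4: data parity 0, sent cp 0 → ok
Exactly one row (r0) and one column (c2) fail → the flipped bit is at their intersection.

row 0, column 2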